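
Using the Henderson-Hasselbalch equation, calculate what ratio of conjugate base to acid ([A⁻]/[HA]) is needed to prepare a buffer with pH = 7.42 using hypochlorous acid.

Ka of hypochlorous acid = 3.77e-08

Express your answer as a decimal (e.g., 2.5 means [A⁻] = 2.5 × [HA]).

pKa = -log(3.77e-08) = 7.4237. pH = pKa + log([A⁻]/[HA]), so log([A⁻]/[HA]) = pH − pKa = 7.42 − 7.4237 = -0.0037. [A⁻]/[HA] = 10^(-0.0037) = 0.992

[A⁻]/[HA] = 0.992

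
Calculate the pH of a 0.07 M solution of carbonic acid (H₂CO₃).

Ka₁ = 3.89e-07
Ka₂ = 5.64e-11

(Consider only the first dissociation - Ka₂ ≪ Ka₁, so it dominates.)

First dissociation dominates. From Ka₁ = [H⁺][HA⁻]/[H₂A], x² + Ka₁·x − Ka₁·C = 0 with C = 0.07 M and Ka₁ = 3.89e-07. Solving: [H⁺] = (−Ka₁ + √(Ka₁² + 4·Ka₁·C)) / 2 = 1.6482e-04 M. pH = -log(1.6482e-04) = 3.78.

pH = 3.78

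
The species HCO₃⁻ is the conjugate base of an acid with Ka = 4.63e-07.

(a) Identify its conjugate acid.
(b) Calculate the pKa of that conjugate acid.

(a) The conjugate acid is formed by adding one H⁺ to HCO₃⁻, giving H₂CO₃. (b) pKa = -log(Ka) = -log(4.63e-07) = 6.33.

Conjugate acid: H₂CO₃; pK_a = 6.33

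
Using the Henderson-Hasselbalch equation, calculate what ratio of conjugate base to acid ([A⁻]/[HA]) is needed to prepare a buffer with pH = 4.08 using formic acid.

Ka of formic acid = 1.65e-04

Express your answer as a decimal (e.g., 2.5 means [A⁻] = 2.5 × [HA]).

pKa = -log(1.65e-04) = 3.7825. pH = pKa + log([A⁻]/[HA]), so log([A⁻]/[HA]) = pH − pKa = 4.08 − 3.7825 = 0.2975. [A⁻]/[HA] = 10^(0.2975) = 1.98

[A⁻]/[HA] = 1.98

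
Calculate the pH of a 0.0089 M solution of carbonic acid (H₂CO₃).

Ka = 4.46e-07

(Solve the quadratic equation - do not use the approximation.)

x² + Ka×x - Ka×C = 0. Using quadratic formula: [H⁺] = 6.2781e-05

pH = 4.20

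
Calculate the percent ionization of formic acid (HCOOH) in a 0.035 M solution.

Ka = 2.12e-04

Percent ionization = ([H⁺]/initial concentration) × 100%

Using Ka equilibrium: x² + Ka×x - Ka×C = 0. Solving: [H⁺] = 2.6200e-03. Percent = (2.6200e-03/0.035) × 100

Percent ionization = 7.49%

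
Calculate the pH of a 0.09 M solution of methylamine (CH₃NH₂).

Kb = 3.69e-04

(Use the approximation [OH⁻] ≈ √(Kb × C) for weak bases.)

[OH⁻] = √(Kb × C) = √(3.69e-04 × 0.09) = 5.7628e-03. pOH = 2.24, pH = 14 - pOH

pH = 11.76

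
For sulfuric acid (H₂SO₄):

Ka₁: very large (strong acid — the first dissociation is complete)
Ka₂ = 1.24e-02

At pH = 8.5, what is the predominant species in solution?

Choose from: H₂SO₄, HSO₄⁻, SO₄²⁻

The first dissociation is complete, so H₂SO₄ itself is never the predominant species in water; pKa₂ = -log(1.24e-02) = 1.91. For a polyprotic acid the predominant species crosses at each pKa: below pKa_n the protonated form dominates, above it the deprotonated form does. At pH = 8.5, the predominant species is SO₄²⁻.

SO₄²⁻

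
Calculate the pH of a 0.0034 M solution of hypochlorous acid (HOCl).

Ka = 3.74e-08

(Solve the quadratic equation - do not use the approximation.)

x² + Ka×x - Ka×C = 0. Using quadratic formula: [H⁺] = 1.1258e-05

pH = 4.95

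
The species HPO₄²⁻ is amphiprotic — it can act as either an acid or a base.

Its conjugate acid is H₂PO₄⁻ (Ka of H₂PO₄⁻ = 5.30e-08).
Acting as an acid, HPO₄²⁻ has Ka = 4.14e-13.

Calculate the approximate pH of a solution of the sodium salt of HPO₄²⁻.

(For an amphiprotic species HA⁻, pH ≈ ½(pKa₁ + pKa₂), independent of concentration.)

pKa₁ = -log(5.30e-08) = 7.28; pKa₂ = -log(4.14e-13) = 12.38. For an amphiprotic species, pH ≈ ½(pKa₁ + pKa₂) = ½(7.28 + 12.38) = 9.83.

pH = 9.83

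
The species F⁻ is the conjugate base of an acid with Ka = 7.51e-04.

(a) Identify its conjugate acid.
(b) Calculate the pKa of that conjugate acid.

(a) The conjugate acid is formed by adding one H⁺ to F⁻, giving HF. (b) pKa = -log(Ka) = -log(7.51e-04) = 3.12.

Conjugate acid: HF; pK_a = 3.12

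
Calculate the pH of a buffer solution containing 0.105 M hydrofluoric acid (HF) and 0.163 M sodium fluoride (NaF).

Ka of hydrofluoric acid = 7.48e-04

pKa = -log(7.48e-04) = 3.13. pH = pKa + log([A⁻]/[HA]) = 3.13 + log(0.163/0.105)

pH = 3.32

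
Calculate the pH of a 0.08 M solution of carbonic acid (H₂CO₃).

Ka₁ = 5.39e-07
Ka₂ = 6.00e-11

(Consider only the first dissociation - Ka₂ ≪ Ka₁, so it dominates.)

First dissociation dominates. From Ka₁ = [H⁺][HA⁻]/[H₂A], x² + Ka₁·x − Ka₁·C = 0 with C = 0.08 M and Ka₁ = 5.39e-07. Solving: [H⁺] = (−Ka₁ + √(Ka₁² + 4·Ka₁·C)) / 2 = 2.0738e-04 M. pH = -log(2.0738e-04) = 3.68.

pH = 3.68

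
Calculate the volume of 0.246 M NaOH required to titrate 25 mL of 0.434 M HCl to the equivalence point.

At equivalence: moles acid = moles base. moles HCl = 0.434 × 25/1000 = 0.01085 mol. V_base = moles / 0.246 × 1000 = 44.1 mL.

V_{base} = 44.1 mL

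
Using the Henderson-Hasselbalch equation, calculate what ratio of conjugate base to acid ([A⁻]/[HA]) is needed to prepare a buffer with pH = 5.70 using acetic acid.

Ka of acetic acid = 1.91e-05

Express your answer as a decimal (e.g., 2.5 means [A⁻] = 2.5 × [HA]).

pKa = -log(1.91e-05) = 4.7190. pH = pKa + log([A⁻]/[HA]), so log([A⁻]/[HA]) = pH − pKa = 5.70 − 4.7190 = 0.9810. [A⁻]/[HA] = 10^(0.9810) = 9.57

[A⁻]/[HA] = 9.57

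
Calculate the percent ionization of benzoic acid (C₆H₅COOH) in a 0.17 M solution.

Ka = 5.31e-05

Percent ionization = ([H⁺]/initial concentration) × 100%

Using Ka equilibrium: x² + Ka×x - Ka×C = 0. Solving: [H⁺] = 2.9781e-03. Percent = (2.9781e-03/0.17) × 100

Percent ionization = 1.75%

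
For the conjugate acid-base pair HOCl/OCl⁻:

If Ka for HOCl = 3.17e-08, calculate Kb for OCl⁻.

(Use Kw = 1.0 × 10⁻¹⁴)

For a conjugate pair Ka × Kb = Kw, so Kb = Kw/Ka = 1.0 × 10⁻¹⁴ / 3.17e-08 = 3.15e-07.

K_b = 3.15e-07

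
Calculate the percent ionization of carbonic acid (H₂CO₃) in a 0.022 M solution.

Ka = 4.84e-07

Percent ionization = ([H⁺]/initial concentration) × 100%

Using Ka equilibrium: x² + Ka×x - Ka×C = 0. Solving: [H⁺] = 1.0295e-04. Percent = (1.0295e-04/0.022) × 100

Percent ionization = 0.468%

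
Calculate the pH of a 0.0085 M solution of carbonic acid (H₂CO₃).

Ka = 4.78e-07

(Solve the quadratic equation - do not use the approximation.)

x² + Ka×x - Ka×C = 0. Using quadratic formula: [H⁺] = 6.3503e-05

pH = 4.20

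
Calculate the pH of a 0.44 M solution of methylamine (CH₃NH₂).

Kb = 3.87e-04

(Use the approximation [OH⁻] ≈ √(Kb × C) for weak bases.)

[OH⁻] = √(Kb × C) = √(3.87e-04 × 0.44) = 1.3049e-02. pOH = 1.88, pH = 14 - pOH

pH = 12.12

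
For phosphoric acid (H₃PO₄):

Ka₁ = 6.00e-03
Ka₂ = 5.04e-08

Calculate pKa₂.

pKa₂ = -log(Ka₂) = -log(5.04e-08) = 7.30.

pK_{a2} = 7.30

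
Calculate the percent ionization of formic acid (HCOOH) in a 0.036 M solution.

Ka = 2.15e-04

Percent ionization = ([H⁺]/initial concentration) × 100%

Using Ka equilibrium: x² + Ka×x - Ka×C = 0. Solving: [H⁺] = 2.6767e-03. Percent = (2.6767e-03/0.036) × 100

Percent ionization = 7.44%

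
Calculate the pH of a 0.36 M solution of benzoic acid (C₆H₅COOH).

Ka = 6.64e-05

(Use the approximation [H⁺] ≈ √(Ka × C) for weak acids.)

[H⁺] = √(Ka × C) = √(6.64e-05 × 0.36) = 4.8892e-03. pH = -log(4.8892e-03)

pH = 2.31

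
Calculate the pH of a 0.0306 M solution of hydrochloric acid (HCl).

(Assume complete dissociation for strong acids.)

[H⁺] = 0.0306 M for strong acid. pH = -log[H⁺] = -log(0.0306)

pH = 1.51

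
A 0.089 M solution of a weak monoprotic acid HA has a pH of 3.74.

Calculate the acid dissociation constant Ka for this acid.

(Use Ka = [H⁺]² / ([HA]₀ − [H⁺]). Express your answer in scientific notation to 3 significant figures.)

[H⁺] = 10^(−pH) = 10^(−3.74) = 1.820e-04 M. For HA ⇌ H⁺ + A⁻, Ka = [H⁺][A⁻]/[HA] = [H⁺]² / ([HA]₀ − [H⁺]) = (1.820e-04)² / (0.089 − 1.820e-04) = 3.73e-07.

K_a = 3.73e-07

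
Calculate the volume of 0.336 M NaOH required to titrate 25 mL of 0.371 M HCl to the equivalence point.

At equivalence: moles acid = moles base. moles HCl = 0.371 × 25/1000 = 0.009275 mol. V_base = moles / 0.336 × 1000 = 27.6 mL.

V_{base} = 27.6 mL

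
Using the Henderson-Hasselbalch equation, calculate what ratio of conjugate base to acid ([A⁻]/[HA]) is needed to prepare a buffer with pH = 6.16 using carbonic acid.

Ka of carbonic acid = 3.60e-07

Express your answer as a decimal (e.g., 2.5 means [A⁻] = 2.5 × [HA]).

pKa = -log(3.60e-07) = 6.4437. pH = pKa + log([A⁻]/[HA]), so log([A⁻]/[HA]) = pH − pKa = 6.16 − 6.4437 = -0.2837. [A⁻]/[HA] = 10^(-0.2837) = 0.520

[A⁻]/[HA] = 0.520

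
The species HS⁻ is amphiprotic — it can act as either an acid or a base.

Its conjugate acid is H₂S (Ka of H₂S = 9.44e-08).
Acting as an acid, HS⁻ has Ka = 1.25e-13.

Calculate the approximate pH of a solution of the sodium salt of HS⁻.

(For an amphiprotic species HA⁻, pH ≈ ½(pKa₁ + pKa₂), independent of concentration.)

pKa₁ = -log(9.44e-08) = 7.03; pKa₂ = -log(1.25e-13) = 12.90. For an amphiprotic species, pH ≈ ½(pKa₁ + pKa₂) = ½(7.03 + 12.90) = 9.96.

pH = 9.96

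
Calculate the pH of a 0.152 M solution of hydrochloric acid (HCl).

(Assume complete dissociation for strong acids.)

[H⁺] = 0.152 M for strong acid. pH = -log[H⁺] = -log(0.152)

pH = 0.82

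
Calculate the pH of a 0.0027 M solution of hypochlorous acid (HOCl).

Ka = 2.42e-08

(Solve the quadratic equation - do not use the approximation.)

x² + Ka×x - Ka×C = 0. Using quadratic formula: [H⁺] = 8.0712e-06

pH = 5.09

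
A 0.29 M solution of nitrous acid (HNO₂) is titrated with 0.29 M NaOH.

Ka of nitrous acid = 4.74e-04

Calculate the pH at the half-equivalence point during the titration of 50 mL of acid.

At half-equivalence [HA] = [A⁻], so Henderson-Hasselbalch gives pH = pKa = -log(4.74e-04) = 3.32.

pH = pKa = 3.32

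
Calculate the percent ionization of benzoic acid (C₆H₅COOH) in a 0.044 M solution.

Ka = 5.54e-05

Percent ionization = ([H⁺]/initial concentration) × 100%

Using Ka equilibrium: x² + Ka×x - Ka×C = 0. Solving: [H⁺] = 1.5338e-03. Percent = (1.5338e-03/0.044) × 100

Percent ionization = 3.49%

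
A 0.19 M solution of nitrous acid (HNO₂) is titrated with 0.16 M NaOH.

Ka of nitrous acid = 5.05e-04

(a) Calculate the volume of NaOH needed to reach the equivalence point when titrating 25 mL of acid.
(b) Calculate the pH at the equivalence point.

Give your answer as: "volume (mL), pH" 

moles acid = 0.19 × 25/1000 = 0.00475 mol; V_base = moles/0.16 × 1000 = 29.7 mL. At equivalence only the conjugate base is present: [A⁻] = 0.00475/0.055 = 8.6857e-02 M. Kb = Kw/Ka = 1.98e-11; [OH⁻] = √(Kb × [A⁻]) = 1.3115e-06; pOH = 5.88; pH = 14 - pOH = 8.12.

V = 29.7 mL, pH = 8.12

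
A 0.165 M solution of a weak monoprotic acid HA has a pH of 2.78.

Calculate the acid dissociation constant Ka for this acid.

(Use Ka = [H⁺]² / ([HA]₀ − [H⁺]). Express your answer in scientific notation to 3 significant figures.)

[H⁺] = 10^(−pH) = 10^(−2.78) = 1.660e-03 M. For HA ⇌ H⁺ + A⁻, Ka = [H⁺][A⁻]/[HA] = [H⁺]² / ([HA]₀ − [H⁺]) = (1.660e-03)² / (0.165 − 1.660e-03) = 1.69e-05.

K_a = 1.69e-05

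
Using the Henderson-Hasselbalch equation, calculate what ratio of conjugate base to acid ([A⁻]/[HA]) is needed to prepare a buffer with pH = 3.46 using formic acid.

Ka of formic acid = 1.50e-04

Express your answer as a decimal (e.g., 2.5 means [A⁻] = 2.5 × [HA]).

pKa = -log(1.50e-04) = 3.8239. pH = pKa + log([A⁻]/[HA]), so log([A⁻]/[HA]) = pH − pKa = 3.46 − 3.8239 = -0.3639. [A⁻]/[HA] = 10^(-0.3639) = 0.433

[A⁻]/[HA] = 0.433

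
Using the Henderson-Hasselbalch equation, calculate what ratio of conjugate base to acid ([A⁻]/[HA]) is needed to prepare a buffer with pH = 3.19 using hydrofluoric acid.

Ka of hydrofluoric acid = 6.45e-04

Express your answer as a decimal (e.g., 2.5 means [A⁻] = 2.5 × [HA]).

pKa = -log(6.45e-04) = 3.1904. pH = pKa + log([A⁻]/[HA]), so log([A⁻]/[HA]) = pH − pKa = 3.19 − 3.1904 = -0.0004. [A⁻]/[HA] = 10^(-0.0004) = 0.999

[A⁻]/[HA] = 0.999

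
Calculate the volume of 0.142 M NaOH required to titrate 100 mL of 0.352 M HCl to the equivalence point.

At equivalence: moles acid = moles base. moles HCl = 0.352 × 100/1000 = 0.0352 mol. V_base = moles / 0.142 × 1000 = 247.9 mL.

V_{base} = 247.9 mL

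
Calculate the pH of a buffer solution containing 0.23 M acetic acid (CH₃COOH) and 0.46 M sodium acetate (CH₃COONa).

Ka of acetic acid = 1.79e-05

pKa = -log(1.79e-05) = 4.75. pH = pKa + log([A⁻]/[HA]) = 4.75 + log(0.46/0.23)

pH = 5.05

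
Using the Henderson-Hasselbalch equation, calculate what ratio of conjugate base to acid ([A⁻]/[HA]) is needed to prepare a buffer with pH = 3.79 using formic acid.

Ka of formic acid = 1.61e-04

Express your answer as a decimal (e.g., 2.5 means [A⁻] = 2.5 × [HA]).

pKa = -log(1.61e-04) = 3.7932. pH = pKa + log([A⁻]/[HA]), so log([A⁻]/[HA]) = pH − pKa = 3.79 − 3.7932 = -0.0032. [A⁻]/[HA] = 10^(-0.0032) = 0.993

[A⁻]/[HA] = 0.993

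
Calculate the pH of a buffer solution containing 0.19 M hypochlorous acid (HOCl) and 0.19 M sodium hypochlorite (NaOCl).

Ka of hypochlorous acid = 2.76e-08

pKa = -log(2.76e-08) = 7.56. pH = pKa + log([A⁻]/[HA]) = 7.56 + log(0.19/0.19)

pH = 7.56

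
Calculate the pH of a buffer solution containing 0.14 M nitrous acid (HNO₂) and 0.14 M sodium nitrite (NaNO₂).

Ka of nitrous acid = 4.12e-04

pKa = -log(4.12e-04) = 3.39. pH = pKa + log([A⁻]/[HA]) = 3.39 + log(0.14/0.14)

pH = 3.39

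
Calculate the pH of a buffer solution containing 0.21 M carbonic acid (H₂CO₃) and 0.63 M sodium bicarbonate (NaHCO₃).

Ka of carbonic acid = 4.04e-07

pKa = -log(4.04e-07) = 6.39. pH = pKa + log([A⁻]/[HA]) = 6.39 + log(0.63/0.21)

pH = 6.87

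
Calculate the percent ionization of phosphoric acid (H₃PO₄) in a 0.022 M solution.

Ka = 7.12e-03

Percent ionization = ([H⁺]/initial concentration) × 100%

Using Ka equilibrium: x² + Ka×x - Ka×C = 0. Solving: [H⁺] = 9.4521e-03. Percent = (9.4521e-03/0.022) × 100

Percent ionization = 43%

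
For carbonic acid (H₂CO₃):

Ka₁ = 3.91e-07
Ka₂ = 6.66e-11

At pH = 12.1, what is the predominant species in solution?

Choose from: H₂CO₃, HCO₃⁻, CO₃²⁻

pKa₁ = 6.41, pKa₂ = 10.18. For a polyprotic acid the predominant species crosses at each pKa: below pKa_n the protonated form dominates, above it the deprotonated form does. At pH = 12.1, the predominant species is CO₃²⁻.

CO₃²⁻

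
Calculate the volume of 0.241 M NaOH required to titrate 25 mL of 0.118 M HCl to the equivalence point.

At equivalence: moles acid = moles base. moles HCl = 0.118 × 25/1000 = 0.00295 mol. V_base = moles / 0.241 × 1000 = 12.2 mL.

V_{base} = 12.2 mL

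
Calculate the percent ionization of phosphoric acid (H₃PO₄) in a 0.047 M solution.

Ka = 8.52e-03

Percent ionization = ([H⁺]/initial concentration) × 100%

Using Ka equilibrium: x² + Ka×x - Ka×C = 0. Solving: [H⁺] = 1.6199e-02. Percent = (1.6199e-02/0.047) × 100

Percent ionization = 34.5%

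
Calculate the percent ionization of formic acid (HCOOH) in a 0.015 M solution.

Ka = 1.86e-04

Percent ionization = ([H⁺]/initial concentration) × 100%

Using Ka equilibrium: x² + Ka×x - Ka×C = 0. Solving: [H⁺] = 1.5799e-03. Percent = (1.5799e-03/0.015) × 100

Percent ionization = 10.5%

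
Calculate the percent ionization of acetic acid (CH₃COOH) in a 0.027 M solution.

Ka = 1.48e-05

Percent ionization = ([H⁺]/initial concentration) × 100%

Using Ka equilibrium: x² + Ka×x - Ka×C = 0. Solving: [H⁺] = 6.2478e-04. Percent = (6.2478e-04/0.027) × 100

Percent ionization = 2.31%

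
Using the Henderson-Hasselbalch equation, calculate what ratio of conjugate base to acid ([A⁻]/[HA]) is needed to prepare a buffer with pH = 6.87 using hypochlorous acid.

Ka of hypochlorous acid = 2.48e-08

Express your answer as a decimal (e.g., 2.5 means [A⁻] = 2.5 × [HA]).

pKa = -log(2.48e-08) = 7.6055. pH = pKa + log([A⁻]/[HA]), so log([A⁻]/[HA]) = pH − pKa = 6.87 − 7.6055 = -0.7355. [A⁻]/[HA] = 10^(-0.7355) = 0.184

[A⁻]/[HA] = 0.184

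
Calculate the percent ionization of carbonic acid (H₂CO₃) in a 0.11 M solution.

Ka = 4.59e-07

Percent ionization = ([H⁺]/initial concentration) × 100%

Using Ka equilibrium: x² + Ka×x - Ka×C = 0. Solving: [H⁺] = 2.2447e-04. Percent = (2.2447e-04/0.11) × 100

Percent ionization = 0.204%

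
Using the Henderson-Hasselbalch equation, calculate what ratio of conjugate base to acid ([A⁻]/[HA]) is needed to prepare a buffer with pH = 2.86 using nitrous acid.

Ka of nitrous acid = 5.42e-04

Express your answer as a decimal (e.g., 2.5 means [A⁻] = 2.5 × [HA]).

pKa = -log(5.42e-04) = 3.2660. pH = pKa + log([A⁻]/[HA]), so log([A⁻]/[HA]) = pH − pKa = 2.86 − 3.2660 = -0.4060. [A⁻]/[HA] = 10^(-0.4060) = 0.393

[A⁻]/[HA] = 0.393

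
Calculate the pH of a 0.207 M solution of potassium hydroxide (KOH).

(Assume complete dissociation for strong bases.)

[OH⁻] = 0.207 M for strong base. pOH = -log[OH⁻] = 0.68, pH = 14 - pOH

pH = 13.32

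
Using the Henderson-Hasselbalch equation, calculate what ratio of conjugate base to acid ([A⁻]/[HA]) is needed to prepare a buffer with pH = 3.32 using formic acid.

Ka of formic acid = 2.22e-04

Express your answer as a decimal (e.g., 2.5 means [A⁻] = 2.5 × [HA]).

pKa = -log(2.22e-04) = 3.6536. pH = pKa + log([A⁻]/[HA]), so log([A⁻]/[HA]) = pH − pKa = 3.32 − 3.6536 = -0.3336. [A⁻]/[HA] = 10^(-0.3336) = 0.464

[A⁻]/[HA] = 0.464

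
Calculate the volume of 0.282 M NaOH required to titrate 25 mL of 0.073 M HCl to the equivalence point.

At equivalence: moles acid = moles base. moles HCl = 0.073 × 25/1000 = 0.001825 mol. V_base = moles / 0.282 × 1000 = 6.5 mL.

V_{base} = 6.5 mL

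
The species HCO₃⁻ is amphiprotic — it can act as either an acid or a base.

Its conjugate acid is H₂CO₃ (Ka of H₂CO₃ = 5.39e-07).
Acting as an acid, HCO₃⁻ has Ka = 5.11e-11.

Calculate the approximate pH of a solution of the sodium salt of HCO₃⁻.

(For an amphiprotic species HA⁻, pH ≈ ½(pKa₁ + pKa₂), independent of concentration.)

pKa₁ = -log(5.39e-07) = 6.27; pKa₂ = -log(5.11e-11) = 10.29. For an amphiprotic species, pH ≈ ½(pKa₁ + pKa₂) = ½(6.27 + 10.29) = 8.28.

pH = 8.28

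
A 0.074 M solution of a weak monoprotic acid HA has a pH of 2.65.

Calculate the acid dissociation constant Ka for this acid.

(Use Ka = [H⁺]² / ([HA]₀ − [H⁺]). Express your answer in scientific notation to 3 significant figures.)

[H⁺] = 10^(−pH) = 10^(−2.65) = 2.239e-03 M. For HA ⇌ H⁺ + A⁻, Ka = [H⁺][A⁻]/[HA] = [H⁺]² / ([HA]₀ − [H⁺]) = (2.239e-03)² / (0.074 − 2.239e-03) = 6.98e-05.

K_a = 6.98e-05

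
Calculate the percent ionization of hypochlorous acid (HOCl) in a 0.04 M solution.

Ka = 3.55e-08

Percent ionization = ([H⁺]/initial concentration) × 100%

Using Ka equilibrium: x² + Ka×x - Ka×C = 0. Solving: [H⁺] = 3.7665e-05. Percent = (3.7665e-05/0.04) × 100

Percent ionization = 0.0942%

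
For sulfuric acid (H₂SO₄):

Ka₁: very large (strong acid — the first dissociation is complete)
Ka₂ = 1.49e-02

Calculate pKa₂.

pKa₂ = -log(Ka₂) = -log(1.49e-02) = 1.83.

pK_{a2} = 1.83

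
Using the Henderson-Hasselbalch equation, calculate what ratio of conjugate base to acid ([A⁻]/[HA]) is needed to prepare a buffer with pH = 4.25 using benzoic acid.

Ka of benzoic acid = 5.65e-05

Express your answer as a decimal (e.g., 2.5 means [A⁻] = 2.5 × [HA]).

pKa = -log(5.65e-05) = 4.2480. pH = pKa + log([A⁻]/[HA]), so log([A⁻]/[HA]) = pH − pKa = 4.25 − 4.2480 = 0.0020. [A⁻]/[HA] = 10^(0.0020) = 1.00

[A⁻]/[HA] = 1.00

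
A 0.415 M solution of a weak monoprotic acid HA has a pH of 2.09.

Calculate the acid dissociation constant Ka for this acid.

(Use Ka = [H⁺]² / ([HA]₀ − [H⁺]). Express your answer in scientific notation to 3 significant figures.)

[H⁺] = 10^(−pH) = 10^(−2.09) = 8.128e-03 M. For HA ⇌ H⁺ + A⁻, Ka = [H⁺][A⁻]/[HA] = [H⁺]² / ([HA]₀ − [H⁺]) = (8.128e-03)² / (0.415 − 8.128e-03) = 1.62e-04.

K_a = 1.62e-04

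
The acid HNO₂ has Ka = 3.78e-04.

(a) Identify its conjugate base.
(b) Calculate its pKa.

(a) The conjugate base is formed by removing one H⁺ from HNO₂, giving NO₂⁻. (b) pKa = -log(Ka) = -log(3.78e-04) = 3.42.

Conjugate base: NO₂⁻; pK_a = 3.42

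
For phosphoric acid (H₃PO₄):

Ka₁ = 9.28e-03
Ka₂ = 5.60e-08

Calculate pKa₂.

pKa₂ = -log(Ka₂) = -log(5.60e-08) = 7.25.

pK_{a2} = 7.25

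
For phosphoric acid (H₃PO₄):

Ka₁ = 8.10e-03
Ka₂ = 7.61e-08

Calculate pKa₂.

pKa₂ = -log(Ka₂) = -log(7.61e-08) = 7.12.

pK_{a2} = 7.12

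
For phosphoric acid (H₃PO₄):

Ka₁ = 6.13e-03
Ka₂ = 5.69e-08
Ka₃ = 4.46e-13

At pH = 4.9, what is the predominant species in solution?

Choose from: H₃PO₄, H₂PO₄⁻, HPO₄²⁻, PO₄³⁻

pKa₁ = 2.21, pKa₂ = 7.24, pKa₃ = 12.35. For a polyprotic acid the predominant species crosses at each pKa: below pKa_n the protonated form dominates, above it the deprotonated form does. At pH = 4.9, the predominant species is H₂PO₄⁻.

H₂PO₄⁻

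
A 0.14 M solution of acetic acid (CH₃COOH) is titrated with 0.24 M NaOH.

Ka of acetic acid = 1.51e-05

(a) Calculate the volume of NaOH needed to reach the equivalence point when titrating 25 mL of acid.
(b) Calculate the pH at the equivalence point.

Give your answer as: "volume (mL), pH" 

moles acid = 0.14 × 25/1000 = 0.0035 mol; V_base = moles/0.24 × 1000 = 14.6 mL. At equivalence only the conjugate base is present: [A⁻] = 0.0035/0.040 = 8.8421e-02 M. Kb = Kw/Ka = 6.62e-10; [OH⁻] = √(Kb × [A⁻]) = 7.6523e-06; pOH = 5.12; pH = 14 - pOH = 8.88.

V = 14.6 mL, pH = 8.88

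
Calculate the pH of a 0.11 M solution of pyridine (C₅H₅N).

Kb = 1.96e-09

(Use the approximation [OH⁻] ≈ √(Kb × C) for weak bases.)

[OH⁻] = √(Kb × C) = √(1.96e-09 × 0.11) = 1.4683e-05. pOH = 4.83, pH = 14 - pOH

pH = 9.17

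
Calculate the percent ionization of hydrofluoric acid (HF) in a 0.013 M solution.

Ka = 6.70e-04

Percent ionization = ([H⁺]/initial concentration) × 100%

Using Ka equilibrium: x² + Ka×x - Ka×C = 0. Solving: [H⁺] = 2.6352e-03. Percent = (2.6352e-03/0.013) × 100

Percent ionization = 20.3%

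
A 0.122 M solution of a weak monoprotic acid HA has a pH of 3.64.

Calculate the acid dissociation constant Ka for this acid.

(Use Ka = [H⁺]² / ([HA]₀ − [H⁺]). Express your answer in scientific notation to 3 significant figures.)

[H⁺] = 10^(−pH) = 10^(−3.64) = 2.291e-04 M. For HA ⇌ H⁺ + A⁻, Ka = [H⁺][A⁻]/[HA] = [H⁺]² / ([HA]₀ − [H⁺]) = (2.291e-04)² / (0.122 − 2.291e-04) = 4.31e-07.

K_a = 4.31e-07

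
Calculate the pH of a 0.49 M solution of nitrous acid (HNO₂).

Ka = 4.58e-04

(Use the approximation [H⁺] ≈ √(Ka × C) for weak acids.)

[H⁺] = √(Ka × C) = √(4.58e-04 × 0.49) = 1.4981e-02. pH = -log(1.4981e-02)

pH = 1.82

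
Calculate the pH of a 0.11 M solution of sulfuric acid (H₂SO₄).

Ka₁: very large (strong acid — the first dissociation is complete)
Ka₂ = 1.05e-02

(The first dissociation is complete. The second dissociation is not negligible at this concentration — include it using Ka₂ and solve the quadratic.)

First dissociation is complete: [H⁺]₀ = [HSO₄⁻]₀ = C = 0.11 M. Second dissociation HSO₄⁻ ⇌ H⁺ + SO₄²⁻: let x = [SO₄²⁻]. Ka₂ = (C + x)·x / (C − x) = 1.05e-02 → x² + (C + Ka₂)·x − Ka₂·C = 0 → x² + 0.12050·x − 1.155e-03 = 0. x = (−0.12050 + √(0.12050² + 4 × 1.155e-03)) / 2 = 8.9241e-03 M. [H⁺] = C + x = 0.11 + 8.9241e-03 = 1.1892e-01 M. pH = -log(1.1892e-01) = 0.92.

pH = 0.92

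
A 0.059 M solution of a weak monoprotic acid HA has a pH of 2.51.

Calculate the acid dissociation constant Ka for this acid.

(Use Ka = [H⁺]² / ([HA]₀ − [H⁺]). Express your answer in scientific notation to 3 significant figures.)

[H⁺] = 10^(−pH) = 10^(−2.51) = 3.090e-03 M. For HA ⇌ H⁺ + A⁻, Ka = [H⁺][A⁻]/[HA] = [H⁺]² / ([HA]₀ − [H⁺]) = (3.090e-03)² / (0.059 − 3.090e-03) = 1.71e-04.

K_a = 1.71e-04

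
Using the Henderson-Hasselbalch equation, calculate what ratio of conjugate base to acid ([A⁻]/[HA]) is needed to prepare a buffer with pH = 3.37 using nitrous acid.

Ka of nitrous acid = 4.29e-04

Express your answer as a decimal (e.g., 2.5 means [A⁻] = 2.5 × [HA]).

pKa = -log(4.29e-04) = 3.3675. pH = pKa + log([A⁻]/[HA]), so log([A⁻]/[HA]) = pH − pKa = 3.37 − 3.3675 = 0.0025. [A⁻]/[HA] = 10^(0.0025) = 1.01

[A⁻]/[HA] = 1.01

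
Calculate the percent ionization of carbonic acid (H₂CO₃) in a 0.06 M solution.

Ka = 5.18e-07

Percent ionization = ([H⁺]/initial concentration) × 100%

Using Ka equilibrium: x² + Ka×x - Ka×C = 0. Solving: [H⁺] = 1.7604e-04. Percent = (1.7604e-04/0.06) × 100

Percent ionization = 0.293%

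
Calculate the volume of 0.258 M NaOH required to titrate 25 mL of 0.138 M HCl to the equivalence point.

At equivalence: moles acid = moles base. moles HCl = 0.138 × 25/1000 = 0.00345 mol. V_base = moles / 0.258 × 1000 = 13.4 mL.

V_{base} = 13.4 mL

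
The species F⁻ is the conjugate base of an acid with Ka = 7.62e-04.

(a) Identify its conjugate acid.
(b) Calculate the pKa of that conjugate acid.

(a) The conjugate acid is formed by adding one H⁺ to F⁻, giving HF. (b) pKa = -log(Ka) = -log(7.62e-04) = 3.12.

Conjugate acid: HF; pK_a = 3.12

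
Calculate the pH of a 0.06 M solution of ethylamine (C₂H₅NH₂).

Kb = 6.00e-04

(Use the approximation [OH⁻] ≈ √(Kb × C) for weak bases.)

[OH⁻] = √(Kb × C) = √(6.00e-04 × 0.06) = 6.0000e-03. pOH = 2.22, pH = 14 - pOH

pH = 11.78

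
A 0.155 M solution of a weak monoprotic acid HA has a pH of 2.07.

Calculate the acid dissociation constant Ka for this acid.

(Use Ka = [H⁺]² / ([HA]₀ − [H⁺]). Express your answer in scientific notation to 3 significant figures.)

[H⁺] = 10^(−pH) = 10^(−2.07) = 8.511e-03 M. For HA ⇌ H⁺ + A⁻, Ka = [H⁺][A⁻]/[HA] = [H⁺]² / ([HA]₀ − [H⁺]) = (8.511e-03)² / (0.155 − 8.511e-03) = 4.95e-04.

K_a = 4.95e-04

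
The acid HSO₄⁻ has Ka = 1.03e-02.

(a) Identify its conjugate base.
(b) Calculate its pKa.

(a) The conjugate base is formed by removing one H⁺ from HSO₄⁻, giving SO₄²⁻. (b) pKa = -log(Ka) = -log(1.03e-02) = 1.99.

Conjugate base: SO₄²⁻; pK_a = 1.99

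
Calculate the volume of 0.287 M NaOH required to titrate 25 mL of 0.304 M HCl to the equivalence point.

At equivalence: moles acid = moles base. moles HCl = 0.304 × 25/1000 = 0.0076 mol. V_base = moles / 0.287 × 1000 = 26.5 mL.

V_{base} = 26.5 mL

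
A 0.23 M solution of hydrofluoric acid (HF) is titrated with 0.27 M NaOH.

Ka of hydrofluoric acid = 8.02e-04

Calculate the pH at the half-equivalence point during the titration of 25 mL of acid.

At half-equivalence [HA] = [A⁻], so Henderson-Hasselbalch gives pH = pKa = -log(8.02e-04) = 3.10.

pH = pKa = 3.10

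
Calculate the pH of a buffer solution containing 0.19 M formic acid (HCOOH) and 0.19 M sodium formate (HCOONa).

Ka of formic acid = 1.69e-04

pKa = -log(1.69e-04) = 3.77. pH = pKa + log([A⁻]/[HA]) = 3.77 + log(0.19/0.19)

pH = 3.77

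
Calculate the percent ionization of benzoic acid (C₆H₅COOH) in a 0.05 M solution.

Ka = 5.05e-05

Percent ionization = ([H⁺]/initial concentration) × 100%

Using Ka equilibrium: x² + Ka×x - Ka×C = 0. Solving: [H⁺] = 1.5640e-03. Percent = (1.5640e-03/0.05) × 100

Percent ionization = 3.13%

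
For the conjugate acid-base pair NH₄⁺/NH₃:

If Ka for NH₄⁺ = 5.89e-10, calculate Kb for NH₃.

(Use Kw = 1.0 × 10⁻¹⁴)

For a conjugate pair Ka × Kb = Kw, so Kb = Kw/Ka = 1.0 × 10⁻¹⁴ / 5.89e-10 = 1.70e-05.

K_b = 1.70e-05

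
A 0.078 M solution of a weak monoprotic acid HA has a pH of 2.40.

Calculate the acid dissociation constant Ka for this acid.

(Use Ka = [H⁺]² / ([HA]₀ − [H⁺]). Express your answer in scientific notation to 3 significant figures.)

[H⁺] = 10^(−pH) = 10^(−2.40) = 3.981e-03 M. For HA ⇌ H⁺ + A⁻, Ka = [H⁺][A⁻]/[HA] = [H⁺]² / ([HA]₀ − [H⁺]) = (3.981e-03)² / (0.078 − 3.981e-03) = 2.14e-04.

K_a = 2.14e-04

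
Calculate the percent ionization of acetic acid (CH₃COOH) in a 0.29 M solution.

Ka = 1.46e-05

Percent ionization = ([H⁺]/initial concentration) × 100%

Using Ka equilibrium: x² + Ka×x - Ka×C = 0. Solving: [H⁺] = 2.0504e-03. Percent = (2.0504e-03/0.29) × 100

Percent ionization = 0.707%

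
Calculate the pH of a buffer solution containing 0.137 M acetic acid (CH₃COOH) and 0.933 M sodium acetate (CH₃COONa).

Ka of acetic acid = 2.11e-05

pKa = -log(2.11e-05) = 4.68. pH = pKa + log([A⁻]/[HA]) = 4.68 + log(0.933/0.137)

pH = 5.51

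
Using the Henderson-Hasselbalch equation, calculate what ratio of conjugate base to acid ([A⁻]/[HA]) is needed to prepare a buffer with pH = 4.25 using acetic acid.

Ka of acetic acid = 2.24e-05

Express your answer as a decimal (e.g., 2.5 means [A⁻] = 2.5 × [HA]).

pKa = -log(2.24e-05) = 4.6498. pH = pKa + log([A⁻]/[HA]), so log([A⁻]/[HA]) = pH − pKa = 4.25 − 4.6498 = -0.3998. [A⁻]/[HA] = 10^(-0.3998) = 0.398

[A⁻]/[HA] = 0.398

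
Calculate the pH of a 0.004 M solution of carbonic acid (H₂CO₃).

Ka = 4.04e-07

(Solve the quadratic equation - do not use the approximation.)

x² + Ka×x - Ka×C = 0. Using quadratic formula: [H⁺] = 3.9998e-05

pH = 4.40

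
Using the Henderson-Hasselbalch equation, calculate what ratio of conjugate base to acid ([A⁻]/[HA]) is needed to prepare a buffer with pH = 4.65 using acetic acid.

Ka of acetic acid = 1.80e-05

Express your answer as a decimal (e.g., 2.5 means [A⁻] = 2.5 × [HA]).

pKa = -log(1.80e-05) = 4.7447. pH = pKa + log([A⁻]/[HA]), so log([A⁻]/[HA]) = pH − pKa = 4.65 − 4.7447 = -0.0947. [A⁻]/[HA] = 10^(-0.0947) = 0.804

[A⁻]/[HA] = 0.804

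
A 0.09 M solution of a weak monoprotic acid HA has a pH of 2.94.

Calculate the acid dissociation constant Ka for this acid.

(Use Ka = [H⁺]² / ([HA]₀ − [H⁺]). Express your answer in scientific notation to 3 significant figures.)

[H⁺] = 10^(−pH) = 10^(−2.94) = 1.148e-03 M. For HA ⇌ H⁺ + A⁻, Ka = [H⁺][A⁻]/[HA] = [H⁺]² / ([HA]₀ − [H⁺]) = (1.148e-03)² / (0.09 − 1.148e-03) = 1.48e-05.

K_a = 1.48e-05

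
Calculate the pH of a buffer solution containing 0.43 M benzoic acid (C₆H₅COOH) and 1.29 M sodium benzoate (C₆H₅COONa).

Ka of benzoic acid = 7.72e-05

pKa = -log(7.72e-05) = 4.11. pH = pKa + log([A⁻]/[HA]) = 4.11 + log(1.29/0.43)

pH = 4.59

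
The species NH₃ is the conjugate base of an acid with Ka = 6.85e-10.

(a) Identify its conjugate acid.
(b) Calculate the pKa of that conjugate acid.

(a) The conjugate acid is formed by adding one H⁺ to NH₃, giving NH₄⁺. (b) pKa = -log(Ka) = -log(6.85e-10) = 9.16.

Conjugate acid: NH₄⁺; pK_a = 9.16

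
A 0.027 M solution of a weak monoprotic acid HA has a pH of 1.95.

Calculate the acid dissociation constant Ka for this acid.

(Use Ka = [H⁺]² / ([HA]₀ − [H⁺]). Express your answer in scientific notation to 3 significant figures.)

[H⁺] = 10^(−pH) = 10^(−1.95) = 1.122e-02 M. For HA ⇌ H⁺ + A⁻, Ka = [H⁺][A⁻]/[HA] = [H⁺]² / ([HA]₀ − [H⁺]) = (1.122e-02)² / (0.027 − 1.122e-02) = 7.98e-03.

K_a = 7.98e-03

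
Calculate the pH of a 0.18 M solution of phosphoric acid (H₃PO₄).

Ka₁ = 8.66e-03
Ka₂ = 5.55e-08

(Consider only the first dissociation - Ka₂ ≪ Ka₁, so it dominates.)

First dissociation dominates. From Ka₁ = [H⁺][HA⁻]/[H₂A], x² + Ka₁·x − Ka₁·C = 0 with C = 0.18 M and Ka₁ = 8.66e-03. Solving: [H⁺] = (−Ka₁ + √(Ka₁² + 4·Ka₁·C)) / 2 = 3.5388e-02 M. pH = -log(3.5388e-02) = 1.45.

pH = 1.45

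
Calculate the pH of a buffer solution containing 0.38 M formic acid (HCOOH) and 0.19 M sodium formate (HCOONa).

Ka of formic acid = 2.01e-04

pKa = -log(2.01e-04) = 3.70. pH = pKa + log([A⁻]/[HA]) = 3.70 + log(0.19/0.38)

pH = 3.40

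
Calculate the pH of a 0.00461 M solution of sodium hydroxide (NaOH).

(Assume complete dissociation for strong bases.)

[OH⁻] = 0.00461 M for strong base. pOH = -log[OH⁻] = 2.34, pH = 14 - pOH

pH = 11.66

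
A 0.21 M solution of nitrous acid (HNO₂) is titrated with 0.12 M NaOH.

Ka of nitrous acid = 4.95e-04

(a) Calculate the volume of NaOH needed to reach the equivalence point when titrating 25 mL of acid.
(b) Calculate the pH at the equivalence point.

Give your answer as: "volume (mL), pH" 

moles acid = 0.21 × 25/1000 = 0.00525 mol; V_base = moles/0.12 × 1000 = 43.8 mL. At equivalence only the conjugate base is present: [A⁻] = 0.00525/0.069 = 7.6364e-02 M. Kb = Kw/Ka = 2.02e-11; [OH⁻] = √(Kb × [A⁻]) = 1.2421e-06; pOH = 5.91; pH = 14 - pOH = 8.09.

V = 43.8 mL, pH = 8.09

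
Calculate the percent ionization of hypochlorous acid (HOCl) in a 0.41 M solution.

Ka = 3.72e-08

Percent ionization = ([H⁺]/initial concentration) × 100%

Using Ka equilibrium: x² + Ka×x - Ka×C = 0. Solving: [H⁺] = 1.2348e-04. Percent = (1.2348e-04/0.41) × 100

Percent ionization = 0.0301%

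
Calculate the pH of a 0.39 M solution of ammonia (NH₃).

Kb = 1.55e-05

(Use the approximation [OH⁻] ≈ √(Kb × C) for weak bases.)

[OH⁻] = √(Kb × C) = √(1.55e-05 × 0.39) = 2.4587e-03. pOH = 2.61, pH = 14 - pOH

pH = 11.39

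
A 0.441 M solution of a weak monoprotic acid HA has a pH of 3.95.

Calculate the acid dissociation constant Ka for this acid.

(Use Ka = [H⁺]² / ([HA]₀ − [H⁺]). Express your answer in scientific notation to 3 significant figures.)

[H⁺] = 10^(−pH) = 10^(−3.95) = 1.122e-04 M. For HA ⇌ H⁺ + A⁻, Ka = [H⁺][A⁻]/[HA] = [H⁺]² / ([HA]₀ − [H⁺]) = (1.122e-04)² / (0.441 − 1.122e-04) = 2.86e-08.

K_a = 2.86e-08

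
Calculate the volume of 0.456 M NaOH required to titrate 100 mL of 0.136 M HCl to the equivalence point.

At equivalence: moles acid = moles base. moles HCl = 0.136 × 100/1000 = 0.0136 mol. V_base = moles / 0.456 × 1000 = 29.8 mL.

V_{base} = 29.8 mL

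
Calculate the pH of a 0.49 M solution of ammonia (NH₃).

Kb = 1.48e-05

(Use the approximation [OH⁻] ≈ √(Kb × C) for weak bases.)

[OH⁻] = √(Kb × C) = √(1.48e-05 × 0.49) = 2.6930e-03. pOH = 2.57, pH = 14 - pOH

pH = 11.43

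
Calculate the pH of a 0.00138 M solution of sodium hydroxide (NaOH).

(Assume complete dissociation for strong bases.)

[OH⁻] = 0.00138 M for strong base. pOH = -log[OH⁻] = 2.86, pH = 14 - pOH

pH = 11.14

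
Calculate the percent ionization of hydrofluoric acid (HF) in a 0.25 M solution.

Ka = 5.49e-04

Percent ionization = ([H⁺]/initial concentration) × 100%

Using Ka equilibrium: x² + Ka×x - Ka×C = 0. Solving: [H⁺] = 1.1444e-02. Percent = (1.1444e-02/0.25) × 100

Percent ionization = 4.58%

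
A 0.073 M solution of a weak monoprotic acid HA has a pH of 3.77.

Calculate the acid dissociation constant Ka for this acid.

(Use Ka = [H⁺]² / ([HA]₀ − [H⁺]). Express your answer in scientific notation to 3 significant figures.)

[H⁺] = 10^(−pH) = 10^(−3.77) = 1.698e-04 M. For HA ⇌ H⁺ + A⁻, Ka = [H⁺][A⁻]/[HA] = [H⁺]² / ([HA]₀ − [H⁺]) = (1.698e-04)² / (0.073 − 1.698e-04) = 3.96e-07.

K_a = 3.96e-07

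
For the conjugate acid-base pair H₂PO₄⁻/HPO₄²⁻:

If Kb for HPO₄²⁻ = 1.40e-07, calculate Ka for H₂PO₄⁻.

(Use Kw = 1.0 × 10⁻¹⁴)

For a conjugate pair Ka × Kb = Kw, so Ka = Kw/Kb = 1.0 × 10⁻¹⁴ / 1.40e-07 = 7.14e-08.

K_a = 7.14e-08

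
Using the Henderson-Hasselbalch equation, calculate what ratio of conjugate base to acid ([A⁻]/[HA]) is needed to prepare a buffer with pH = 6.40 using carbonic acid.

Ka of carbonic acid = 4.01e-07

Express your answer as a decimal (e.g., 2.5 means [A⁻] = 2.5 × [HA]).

pKa = -log(4.01e-07) = 6.3969. pH = pKa + log([A⁻]/[HA]), so log([A⁻]/[HA]) = pH − pKa = 6.40 − 6.3969 = 0.0031. [A⁻]/[HA] = 10^(0.0031) = 1.01

[A⁻]/[HA] = 1.01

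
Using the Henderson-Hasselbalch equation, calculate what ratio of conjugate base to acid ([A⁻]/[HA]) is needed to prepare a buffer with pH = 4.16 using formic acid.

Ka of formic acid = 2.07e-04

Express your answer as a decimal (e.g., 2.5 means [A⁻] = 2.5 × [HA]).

pKa = -log(2.07e-04) = 3.6840. pH = pKa + log([A⁻]/[HA]), so log([A⁻]/[HA]) = pH − pKa = 4.16 − 3.6840 = 0.4760. [A⁻]/[HA] = 10^(0.4760) = 2.99

[A⁻]/[HA] = 2.99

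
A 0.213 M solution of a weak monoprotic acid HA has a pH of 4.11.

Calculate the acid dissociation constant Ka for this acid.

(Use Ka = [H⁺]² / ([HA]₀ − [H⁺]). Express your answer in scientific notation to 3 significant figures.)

[H⁺] = 10^(−pH) = 10^(−4.11) = 7.762e-05 M. For HA ⇌ H⁺ + A⁻, Ka = [H⁺][A⁻]/[HA] = [H⁺]² / ([HA]₀ − [H⁺]) = (7.762e-05)² / (0.213 − 7.762e-05) = 2.83e-08.

K_a = 2.83e-08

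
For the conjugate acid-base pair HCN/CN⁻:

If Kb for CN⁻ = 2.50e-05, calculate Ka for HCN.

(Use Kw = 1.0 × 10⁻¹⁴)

For a conjugate pair Ka × Kb = Kw, so Ka = Kw/Kb = 1.0 × 10⁻¹⁴ / 2.50e-05 = 4.00e-10.

K_a = 4.00e-10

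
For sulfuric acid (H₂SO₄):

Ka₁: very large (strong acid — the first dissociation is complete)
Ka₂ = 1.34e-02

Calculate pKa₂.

pKa₂ = -log(Ka₂) = -log(1.34e-02) = 1.87.

pK_{a2} = 1.87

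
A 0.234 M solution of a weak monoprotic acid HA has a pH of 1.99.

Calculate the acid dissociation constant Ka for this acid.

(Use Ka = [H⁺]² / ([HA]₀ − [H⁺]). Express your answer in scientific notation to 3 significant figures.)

[H⁺] = 10^(−pH) = 10^(−1.99) = 1.023e-02 M. For HA ⇌ H⁺ + A⁻, Ka = [H⁺][A⁻]/[HA] = [H⁺]² / ([HA]₀ − [H⁺]) = (1.023e-02)² / (0.234 − 1.023e-02) = 4.68e-04.

K_a = 4.68e-04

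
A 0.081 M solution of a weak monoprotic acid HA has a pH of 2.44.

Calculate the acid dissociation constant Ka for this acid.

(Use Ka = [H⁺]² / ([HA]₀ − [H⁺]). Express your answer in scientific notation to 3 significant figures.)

[H⁺] = 10^(−pH) = 10^(−2.44) = 3.631e-03 M. For HA ⇌ H⁺ + A⁻, Ka = [H⁺][A⁻]/[HA] = [H⁺]² / ([HA]₀ − [H⁺]) = (3.631e-03)² / (0.081 − 3.631e-03) = 1.70e-04.

K_a = 1.70e-04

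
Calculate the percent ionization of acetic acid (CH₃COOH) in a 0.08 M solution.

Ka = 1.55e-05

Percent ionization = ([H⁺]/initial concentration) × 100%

Using Ka equilibrium: x² + Ka×x - Ka×C = 0. Solving: [H⁺] = 1.1058e-03. Percent = (1.1058e-03/0.08) × 100

Percent ionization = 1.38%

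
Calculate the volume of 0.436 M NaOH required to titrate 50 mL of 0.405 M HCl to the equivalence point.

At equivalence: moles acid = moles base. moles HCl = 0.405 × 50/1000 = 0.02025 mol. V_base = moles / 0.436 × 1000 = 46.4 mL.

V_{base} = 46.4 mL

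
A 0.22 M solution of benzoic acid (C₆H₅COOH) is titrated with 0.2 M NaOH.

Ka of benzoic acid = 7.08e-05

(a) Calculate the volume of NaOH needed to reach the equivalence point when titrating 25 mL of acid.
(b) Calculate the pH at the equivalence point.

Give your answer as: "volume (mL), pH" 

moles acid = 0.22 × 25/1000 = 0.0055 mol; V_base = moles/0.2 × 1000 = 27.5 mL. At equivalence only the conjugate base is present: [A⁻] = 0.0055/0.052 = 1.0476e-01 M. Kb = Kw/Ka = 1.41e-10; [OH⁻] = √(Kb × [A⁻]) = 3.8467e-06; pOH = 5.41; pH = 14 - pOH = 8.59.

V = 27.5 mL, pH = 8.59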